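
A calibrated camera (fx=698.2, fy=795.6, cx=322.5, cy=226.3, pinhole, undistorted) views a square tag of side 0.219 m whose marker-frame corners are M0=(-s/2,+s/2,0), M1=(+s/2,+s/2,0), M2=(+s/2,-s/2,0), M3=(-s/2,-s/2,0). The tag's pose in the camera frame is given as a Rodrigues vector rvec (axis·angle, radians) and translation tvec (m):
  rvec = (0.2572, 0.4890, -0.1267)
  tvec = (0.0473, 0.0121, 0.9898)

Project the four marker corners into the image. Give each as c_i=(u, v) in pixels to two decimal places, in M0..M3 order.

c0=(303.66, 318.62) c1=(440.99, 318.04) c2=(416.73, 139.72) c3=(275.60, 158.69)

Intrinsics K: fx=698.2, fy=795.6, cx=322.5, cy=226.3
Marker side s = 0.219 m; corners in marker frame (Z=0):
  M0 = (-0.1095, +0.1095, 0)
  M1 = (+0.1095, +0.1095, 0)
  M2 = (+0.1095, -0.1095, 0)
  M3 = (-0.1095, -0.1095, 0)
rvec = (0.2572, 0.4890, -0.1267), |rvec| = θ = 0.56686 rad = 32.478°
Rodrigues: sinθ=0.53698, 1−cosθ=0.15641; R = I + sinθ·[k]× + (1−cosθ)·[k]×²:
    [+0.87579 +0.18124 +0.44737]
    [-0.05880 +0.95999 -0.27380]
    [-0.47909 +0.21349 +0.85141]
t = (0.0473, 0.0121, 0.9898) m
M0: Pc = R·M0+t = (-0.02875, +0.12366, +1.06564); u = 698.2·(-0.02875)/1.06564 + 322.5 = 303.6610, v = 795.6·(+0.12366)/1.06564 + 226.3 = 318.6221
M1: Pc = R·M1+t = (+0.16305, +0.11078, +0.96072); u = 698.2·(+0.16305)/0.96072 + 322.5 = 440.9931, v = 795.6·(+0.11078)/0.96072 + 226.3 = 318.0401
M2: Pc = R·M2+t = (+0.12335, -0.09946, +0.91396); u = 698.2·(+0.12335)/0.91396 + 322.5 = 416.7328, v = 795.6·(-0.09946)/0.91396 + 226.3 = 139.7227
M3: Pc = R·M3+t = (-0.06845, -0.08658, +1.01888); u = 698.2·(-0.06845)/1.01888 + 322.5 = 275.5971, v = 795.6·(-0.08658)/1.01888 + 226.3 = 158.6940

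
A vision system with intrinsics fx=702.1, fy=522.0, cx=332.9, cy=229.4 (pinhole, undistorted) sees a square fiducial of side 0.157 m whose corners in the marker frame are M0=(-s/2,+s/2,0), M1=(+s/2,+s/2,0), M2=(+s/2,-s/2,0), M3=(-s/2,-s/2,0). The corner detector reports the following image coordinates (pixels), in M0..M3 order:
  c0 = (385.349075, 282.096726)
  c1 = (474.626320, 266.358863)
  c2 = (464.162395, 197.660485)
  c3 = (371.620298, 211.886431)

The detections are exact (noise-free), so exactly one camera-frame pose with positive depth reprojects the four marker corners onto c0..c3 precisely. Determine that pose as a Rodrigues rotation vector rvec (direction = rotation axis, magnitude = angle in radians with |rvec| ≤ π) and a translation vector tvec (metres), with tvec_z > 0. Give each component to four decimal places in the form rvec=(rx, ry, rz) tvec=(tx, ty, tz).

rvec=(0.2147, -0.2306, -0.1820) tvec=(0.1476, 0.0228, 1.1287)

Intrinsics K: fx=702.1, fy=522.0, cx=332.9, cy=229.4
Marker side s = 0.157 m; corners in marker frame (Z=0):
  M0 = (-0.0785, +0.0785, 0)
  M1 = (+0.0785, +0.0785, 0)
  M2 = (+0.0785, -0.0785, 0)
  M3 = (-0.0785, -0.0785, 0)
Detected image corners:
  c0 = (385.349075, 282.096726) px
  c1 = (474.626320, 266.358863) px
  c2 = (464.162395, 197.660485) px
  c3 = (371.620298, 211.886431) px
Planar DLT: solve 8×8 A·h = b for H (H[2,2]=1):
  H  [+656.35064 +163.56344 +424.68867]
  H  [-51.73464 +491.27625 +239.95045]
  H  [+0.18275 +0.20443 +1.00000]
B = K⁻¹H; ‖b₁‖=0.886010, ‖b₂‖=0.886010; λ = 2/(‖b₁‖+‖b₂‖) = 1.128656, sign → tz>0 ⇒ λ=+1.128656
r₁ = λ·B[:,0] = (+0.95731,-0.20250,+0.20626); r₂ = λ·B[:,1] = (+0.15353,+0.96083,+0.23073)
r₃ = r₁×r₂ = (-0.24491,-0.18921,+0.95090); SVD([r₁ r₂ r₃]) → R = UVᵀ:
  R  [+0.95731 +0.15353 -0.24491]
  R  [-0.20250 +0.96083 -0.18921]
  R  [+0.20626 +0.23073 +0.95090]
t = (+0.14755, +0.02281, +1.12866) m
tr R = 2.869045; θ = arccos((tr R − 1)/2) = 0.363881 rad = 20.849°
axis k = ((R−Rᵀ)₃₂, (R−Rᵀ)₁₃, (R−Rᵀ)₂₁) / (2 sinθ) = (+0.589969, -0.633835, -0.500190)
rvec = θ·k = (+0.214678, -0.230640, -0.182009)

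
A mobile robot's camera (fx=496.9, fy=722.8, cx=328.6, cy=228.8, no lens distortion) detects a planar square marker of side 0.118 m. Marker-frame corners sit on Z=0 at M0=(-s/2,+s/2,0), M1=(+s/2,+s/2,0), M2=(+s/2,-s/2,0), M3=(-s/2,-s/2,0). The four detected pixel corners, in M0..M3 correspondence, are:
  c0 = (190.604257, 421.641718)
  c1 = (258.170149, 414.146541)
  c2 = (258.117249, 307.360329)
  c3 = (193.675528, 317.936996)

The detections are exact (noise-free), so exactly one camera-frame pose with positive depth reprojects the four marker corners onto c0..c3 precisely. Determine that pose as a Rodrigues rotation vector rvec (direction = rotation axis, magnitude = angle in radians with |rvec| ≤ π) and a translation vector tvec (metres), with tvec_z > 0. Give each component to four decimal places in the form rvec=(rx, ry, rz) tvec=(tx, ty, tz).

rvec=(-0.3305, 0.2531, -0.0917) tvec=(-0.1704, 0.1524, 0.8144)

Intrinsics K: fx=496.9, fy=722.8, cx=328.6, cy=228.8
Marker side s = 0.118 m; corners in marker frame (Z=0):
  M0 = (-0.0590, +0.0590, 0)
  M1 = (+0.0590, +0.0590, 0)
  M2 = (+0.0590, -0.0590, 0)
  M3 = (-0.0590, -0.0590, 0)
Detected image corners:
  c0 = (190.604257, 421.641718) px
  c1 = (258.170149, 414.146541) px
  c2 = (258.117249, 307.360329) px
  c3 = (193.675528, 317.936996) px
Planar DLT: solve 8×8 A·h = b for H (H[2,2]=1):
  H  [+495.29317 -104.77918 +224.60867]
  H  [-180.30626 +742.80713 +364.08137]
  H  [-0.28312 -0.40760 +1.00000]
B = K⁻¹H; ‖b₁‖=1.227823, ‖b₂‖=1.227823; λ = 2/(‖b₁‖+‖b₂‖) = 0.814449, sign → tz>0 ⇒ λ=+0.814449
r₁ = λ·B[:,0] = (+0.96430,-0.13018,-0.23059); r₂ = λ·B[:,1] = (+0.04779,+0.94208,-0.33197)
r₃ = r₁×r₂ = (+0.26045,+0.30910,+0.91467); SVD([r₁ r₂ r₃]) → R = UVᵀ:
  R  [+0.96430 +0.04779 +0.26045]
  R  [-0.13018 +0.94208 +0.30910]
  R  [-0.23059 -0.33197 +0.91467]
t = (-0.17045, +0.15243, +0.81445) m
tr R = 2.821053; θ = arccos((tr R − 1)/2) = 0.426240 rad = 24.422°
axis k = ((R−Rᵀ)₃₂, (R−Rᵀ)₁₃, (R−Rᵀ)₂₁) / (2 sinθ) = (-0.775272, +0.593828, -0.215225)
rvec = θ·k = (-0.330452, +0.253113, -0.091738)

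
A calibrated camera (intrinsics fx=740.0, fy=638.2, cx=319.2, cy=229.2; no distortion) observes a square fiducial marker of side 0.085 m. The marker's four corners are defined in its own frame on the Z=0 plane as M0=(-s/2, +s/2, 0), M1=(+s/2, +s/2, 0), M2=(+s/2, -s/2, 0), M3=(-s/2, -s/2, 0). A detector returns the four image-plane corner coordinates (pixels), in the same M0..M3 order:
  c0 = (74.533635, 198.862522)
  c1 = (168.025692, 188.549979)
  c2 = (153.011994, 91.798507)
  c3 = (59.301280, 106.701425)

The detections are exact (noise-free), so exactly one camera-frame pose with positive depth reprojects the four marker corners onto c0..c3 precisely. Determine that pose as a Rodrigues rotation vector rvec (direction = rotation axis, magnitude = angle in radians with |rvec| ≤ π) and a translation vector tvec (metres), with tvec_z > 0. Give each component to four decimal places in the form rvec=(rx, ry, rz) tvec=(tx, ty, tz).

rvec=(0.0863, 0.3212, -0.1078) tvec=(-0.1603, -0.0741, 0.5742)

Intrinsics K: fx=740.0, fy=638.2, cx=319.2, cy=229.2
Marker side s = 0.085 m; corners in marker frame (Z=0):
  M0 = (-0.0425, +0.0425, 0)
  M1 = (+0.0425, +0.0425, 0)
  M2 = (+0.0425, -0.0425, 0)
  M3 = (-0.0425, -0.0425, 0)
Detected image corners:
  c0 = (74.533635, 198.862522) px
  c1 = (168.025692, 188.549979) px
  c2 = (153.011994, 91.798507) px
  c3 = (59.301280, 106.701425) px
Planar DLT: solve 8×8 A·h = b for H (H[2,2]=1):
  H  [+1037.95006 +191.29065 +112.64980]
  H  [-229.64503 +1127.79819 +146.86259]
  H  [-0.55608 +0.11733 +1.00000]
B = K⁻¹H; ‖b₁‖=1.741457, ‖b₂‖=1.741457; λ = 2/(‖b₁‖+‖b₂‖) = 0.574232, sign → tz>0 ⇒ λ=+0.574232
r₁ = λ·B[:,0] = (+0.94318,-0.09195,-0.31932); r₂ = λ·B[:,1] = (+0.11938,+0.99056,+0.06737)
r₃ = r₁×r₂ = (+0.31011,-0.10166,+0.94525); SVD([r₁ r₂ r₃]) → R = UVᵀ:
  R  [+0.94318 +0.11938 +0.31011]
  R  [-0.09195 +0.99056 -0.10166]
  R  [-0.31932 +0.06737 +0.94525]
t = (-0.16028, -0.07408, +0.57423) m
tr R = 2.878986; θ = arccos((tr R − 1)/2) = 0.349649 rad = 20.033°
axis k = ((R−Rᵀ)₃₂, (R−Rᵀ)₁₃, (R−Rᵀ)₂₁) / (2 sinθ) = (+0.246721, +0.918690, -0.308445)
rvec = θ·k = (+0.086266, +0.321219, -0.107847)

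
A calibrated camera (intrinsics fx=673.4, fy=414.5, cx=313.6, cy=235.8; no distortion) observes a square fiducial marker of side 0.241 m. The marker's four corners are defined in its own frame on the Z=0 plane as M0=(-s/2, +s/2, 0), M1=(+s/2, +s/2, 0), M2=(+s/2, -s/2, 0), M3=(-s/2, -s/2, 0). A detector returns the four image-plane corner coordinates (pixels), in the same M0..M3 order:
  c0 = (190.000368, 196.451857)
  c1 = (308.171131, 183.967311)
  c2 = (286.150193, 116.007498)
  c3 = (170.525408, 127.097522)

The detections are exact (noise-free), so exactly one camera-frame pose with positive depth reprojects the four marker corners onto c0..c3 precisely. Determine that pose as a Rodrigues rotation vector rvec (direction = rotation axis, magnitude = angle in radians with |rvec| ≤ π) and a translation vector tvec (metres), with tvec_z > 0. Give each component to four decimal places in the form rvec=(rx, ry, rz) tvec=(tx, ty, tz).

Intrinsics K: fx=673.4, fy=414.5, cx=313.6, cy=235.8
Marker side s = 0.241 m; corners in marker frame (Z=0):
  M0 = (-0.1205, +0.1205, 0)
  M1 = (+0.1205, +0.1205, 0)
  M2 = (+0.1205, -0.1205, 0)
  M3 = (-0.1205, -0.1205, 0)
Detected image corners:
  c0 = (190.000368, 196.451857) px
  c1 = (308.171131, 183.967311) px
  c2 = (286.150193, 116.007498) px
  c3 = (170.525408, 127.097522) px
Planar DLT: solve 8×8 A·h = b for H (H[2,2]=1):
  H  [+500.91742 +61.73352 +239.05399]
  H  [-38.47216 +268.92741 +155.41083]
  H  [+0.06673 -0.10222 +1.00000]
B = K⁻¹H; ‖b₁‖=0.727750, ‖b₂‖=0.727750; λ = 2/(‖b₁‖+‖b₂‖) = 1.374097, sign → tz>0 ⇒ λ=+1.374097
r₁ = λ·B[:,0] = (+0.97944,-0.17970,+0.09169); r₂ = λ·B[:,1] = (+0.19138,+0.97141,-0.14045)
r₃ = r₁×r₂ = (-0.06383,+0.15511,+0.98583); SVD([r₁ r₂ r₃]) → R = UVᵀ:
  R  [+0.97944 +0.19138 -0.06383]
  R  [-0.17970 +0.97141 +0.15511]
  R  [+0.09169 -0.14045 +0.98583]
t = (-0.15211, -0.26650, +1.37410) m
tr R = 2.936685; θ = arccos((tr R − 1)/2) = 0.252293 rad = 14.455°
axis k = ((R−Rᵀ)₃₂, (R−Rᵀ)₁₃, (R−Rᵀ)₂₁) / (2 sinθ) = (-0.592025, -0.311526, -0.743275)
rvec = θ·k = (-0.149364, -0.078596, -0.187523)

rvec=(-0.1494, -0.0786, -0.1875) tvec=(-0.1521, -0.2665, 1.3741)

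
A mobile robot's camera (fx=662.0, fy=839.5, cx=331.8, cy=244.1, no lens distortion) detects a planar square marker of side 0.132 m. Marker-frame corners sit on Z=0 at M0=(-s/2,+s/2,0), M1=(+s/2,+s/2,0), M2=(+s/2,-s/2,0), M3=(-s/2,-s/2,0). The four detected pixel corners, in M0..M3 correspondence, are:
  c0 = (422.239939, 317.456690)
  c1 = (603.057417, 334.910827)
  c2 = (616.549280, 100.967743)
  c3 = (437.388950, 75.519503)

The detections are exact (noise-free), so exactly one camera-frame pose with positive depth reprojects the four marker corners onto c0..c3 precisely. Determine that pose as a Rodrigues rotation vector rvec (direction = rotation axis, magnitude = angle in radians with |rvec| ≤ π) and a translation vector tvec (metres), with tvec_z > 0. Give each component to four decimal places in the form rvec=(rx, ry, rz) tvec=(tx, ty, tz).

rvec=(-0.0178, -0.1213, 0.0838) tvec=(0.1328, -0.0205, 0.4637)

Intrinsics K: fx=662.0, fy=839.5, cx=331.8, cy=244.1
Marker side s = 0.132 m; corners in marker frame (Z=0):
  M0 = (-0.0660, +0.0660, 0)
  M1 = (+0.0660, +0.0660, 0)
  M2 = (+0.0660, -0.0660, 0)
  M3 = (-0.0660, -0.0660, 0)
Detected image corners:
  c0 = (422.239939, 317.456690) px
  c1 = (603.057417, 334.910827) px
  c2 = (616.549280, 100.967743) px
  c3 = (437.388950, 75.519503) px
Planar DLT: solve 8×8 A·h = b for H (H[2,2]=1):
  H  [+1498.13872 -133.92763 +521.37022]
  H  [+216.26611 +1791.87544 +207.01110]
  H  [+0.25895 -0.04915 +1.00000]
B = K⁻¹H; ‖b₁‖=2.156639, ‖b₂‖=2.156639; λ = 2/(‖b₁‖+‖b₂‖) = 0.463684, sign → tz>0 ⇒ λ=+0.463684
r₁ = λ·B[:,0] = (+0.98916,+0.08454,+0.12007); r₂ = λ·B[:,1] = (-0.08239,+0.99634,-0.02279)
r₃ = r₁×r₂ = (-0.12156,+0.01265,+0.99250); SVD([r₁ r₂ r₃]) → R = UVᵀ:
  R  [+0.98916 -0.08239 -0.12156]
  R  [+0.08454 +0.99634 +0.01265]
  R  [+0.12007 -0.02279 +0.99250]
t = (+0.13278, -0.02049, +0.46368) m
tr R = 2.978003; θ = arccos((tr R − 1)/2) = 0.148451 rad = 8.506°
axis k = ((R−Rᵀ)₃₂, (R−Rᵀ)₁₃, (R−Rᵀ)₂₁) / (2 sinθ) = (-0.119797, -0.816843, +0.564284)
rvec = θ·k = (-0.017784, -0.121262, +0.083769)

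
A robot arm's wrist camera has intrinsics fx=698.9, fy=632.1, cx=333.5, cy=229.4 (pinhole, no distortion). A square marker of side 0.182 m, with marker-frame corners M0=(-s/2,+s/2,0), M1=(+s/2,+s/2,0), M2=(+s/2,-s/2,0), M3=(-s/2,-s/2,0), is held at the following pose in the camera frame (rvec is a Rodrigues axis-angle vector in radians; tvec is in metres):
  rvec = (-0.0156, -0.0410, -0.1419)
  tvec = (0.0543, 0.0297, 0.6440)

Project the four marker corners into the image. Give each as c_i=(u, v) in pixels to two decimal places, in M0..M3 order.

c0=(308.55, 360.57) c1=(503.40, 333.93) c2=(475.03, 158.09) c3=(280.53, 182.55)

Intrinsics K: fx=698.9, fy=632.1, cx=333.5, cy=229.4
Marker side s = 0.182 m; corners in marker frame (Z=0):
  M0 = (-0.0910, +0.0910, 0)
  M1 = (+0.0910, +0.0910, 0)
  M2 = (+0.0910, -0.0910, 0)
  M3 = (-0.0910, -0.0910, 0)
rvec = (-0.0156, -0.0410, -0.1419), |rvec| = θ = 0.14853 rad = 8.510°
Rodrigues: sinθ=0.14798, 1−cosθ=0.01101; R = I + sinθ·[k]× + (1−cosθ)·[k]×²:
    [+0.98911 +0.14170 -0.03974]
    [-0.14106 +0.98983 +0.01845]
    [+0.04195 -0.01264 +0.99904]
t = (0.0543, 0.0297, 0.6440) m
M0: Pc = R·M0+t = (-0.02281, +0.13261, +0.63903); u = 698.9·(-0.02281)/0.63903 + 333.5 = 308.5480, v = 632.1·(+0.13261)/0.63903 + 229.4 = 360.5724
M1: Pc = R·M1+t = (+0.15720, +0.10694, +0.64667); u = 698.9·(+0.15720)/0.64667 + 333.5 = 503.4013, v = 632.1·(+0.10694)/0.64667 + 229.4 = 333.9290
M2: Pc = R·M2+t = (+0.13141, -0.07321, +0.64897); u = 698.9·(+0.13141)/0.64897 + 333.5 = 475.0258, v = 632.1·(-0.07321)/0.64897 + 229.4 = 158.0920
M3: Pc = R·M3+t = (-0.04860, -0.04754, +0.64133); u = 698.9·(-0.04860)/0.64133 + 333.5 = 280.5335, v = 632.1·(-0.04754)/0.64133 + 229.4 = 182.5463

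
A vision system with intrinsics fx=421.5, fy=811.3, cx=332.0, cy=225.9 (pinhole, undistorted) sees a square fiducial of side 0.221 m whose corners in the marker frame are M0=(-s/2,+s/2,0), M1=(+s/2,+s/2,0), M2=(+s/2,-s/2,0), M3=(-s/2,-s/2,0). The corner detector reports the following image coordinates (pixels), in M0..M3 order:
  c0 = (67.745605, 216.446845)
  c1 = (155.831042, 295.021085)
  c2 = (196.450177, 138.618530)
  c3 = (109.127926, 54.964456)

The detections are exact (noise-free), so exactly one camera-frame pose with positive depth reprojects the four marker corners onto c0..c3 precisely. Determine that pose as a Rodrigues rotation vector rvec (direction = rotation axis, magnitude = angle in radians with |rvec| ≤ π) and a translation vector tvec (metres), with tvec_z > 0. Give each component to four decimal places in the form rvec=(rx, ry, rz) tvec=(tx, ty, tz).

rvec=(0.0541, -0.1264, 0.4690) tvec=(-0.4755, -0.0606, 1.0067)

Intrinsics K: fx=421.5, fy=811.3, cx=332.0, cy=225.9
Marker side s = 0.221 m; corners in marker frame (Z=0):
  M0 = (-0.1105, +0.1105, 0)
  M1 = (+0.1105, +0.1105, 0)
  M2 = (+0.1105, -0.1105, 0)
  M3 = (-0.1105, -0.1105, 0)
Detected image corners:
  c0 = (67.745605, 216.446845) px
  c1 = (155.831042, 295.021085) px
  c2 = (196.450177, 138.618530) px
  c3 = (109.127926, 54.964456) px
Planar DLT: solve 8×8 A·h = b for H (H[2,2]=1):
  H  [+414.44658 -182.48292 +132.88144]
  H  [+390.44353 +723.04552 +177.05887]
  H  [+0.13298 +0.02279 +1.00000]
B = K⁻¹H; ‖b₁‖=0.993388, ‖b₂‖=0.993388; λ = 2/(‖b₁‖+‖b₂‖) = 1.006656, sign → tz>0 ⇒ λ=+1.006656
r₁ = λ·B[:,0] = (+0.88437,+0.44719,+0.13387); r₂ = λ·B[:,1] = (-0.45389,+0.89076,+0.02295)
r₃ = r₁×r₂ = (-0.10898,-0.08105,+0.99073); SVD([r₁ r₂ r₃]) → R = UVᵀ:
  R  [+0.88437 -0.45389 -0.10898]
  R  [+0.44719 +0.89076 -0.08105]
  R  [+0.13387 +0.02295 +0.99073]
t = (-0.47555, -0.06060, +1.00666) m
tr R = 2.765861; θ = arccos((tr R − 1)/2) = 0.488728 rad = 28.002°
axis k = ((R−Rᵀ)₃₂, (R−Rᵀ)₁₃, (R−Rᵀ)₂₁) / (2 sinθ) = (+0.110755, -0.258628, +0.959607)
rvec = θ·k = (+0.054129, -0.126399, +0.468987)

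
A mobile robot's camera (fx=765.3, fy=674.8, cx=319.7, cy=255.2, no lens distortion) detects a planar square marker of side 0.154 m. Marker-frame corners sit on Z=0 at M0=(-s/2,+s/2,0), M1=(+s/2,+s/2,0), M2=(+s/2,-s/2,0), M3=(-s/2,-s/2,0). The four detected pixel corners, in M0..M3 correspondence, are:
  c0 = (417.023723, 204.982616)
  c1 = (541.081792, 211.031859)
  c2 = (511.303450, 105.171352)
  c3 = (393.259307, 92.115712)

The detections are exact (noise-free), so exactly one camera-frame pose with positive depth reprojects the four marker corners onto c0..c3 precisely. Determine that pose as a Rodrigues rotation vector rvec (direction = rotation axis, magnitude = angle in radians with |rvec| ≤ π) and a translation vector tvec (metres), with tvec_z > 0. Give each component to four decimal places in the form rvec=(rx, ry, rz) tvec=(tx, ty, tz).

rvec=(-0.3805, -0.3858, -0.0537) tvec=(0.1606, -0.1276, 0.8322)

Intrinsics K: fx=765.3, fy=674.8, cx=319.7, cy=255.2
Marker side s = 0.154 m; corners in marker frame (Z=0):
  M0 = (-0.0770, +0.0770, 0)
  M1 = (+0.0770, +0.0770, 0)
  M2 = (+0.0770, -0.0770, 0)
  M3 = (-0.0770, -0.0770, 0)
Detected image corners:
  c0 = (417.023723, 204.982616) px
  c1 = (541.081792, 211.031859) px
  c2 = (511.303450, 105.171352) px
  c3 = (393.259307, 92.115712) px
Planar DLT: solve 8×8 A·h = b for H (H[2,2]=1):
  H  [+996.32721 -22.35040 +467.34220]
  H  [+132.21573 +644.53873 +151.71187]
  H  [+0.45293 -0.42277 +1.00000]
B = K⁻¹H; ‖b₁‖=1.201576, ‖b₂‖=1.201576; λ = 2/(‖b₁‖+‖b₂‖) = 0.832240, sign → tz>0 ⇒ λ=+0.832240
r₁ = λ·B[:,0] = (+0.92601,+0.02051,+0.37695); r₂ = λ·B[:,1] = (+0.12268,+0.92798,-0.35185)
r₃ = r₁×r₂ = (-0.35702,+0.37206,+0.85680); SVD([r₁ r₂ r₃]) → R = UVᵀ:
  R  [+0.92601 +0.12268 -0.35702]
  R  [+0.02051 +0.92798 +0.37206]
  R  [+0.37695 -0.35185 +0.85680]
t = (+0.16056, -0.12763, +0.83224) m
tr R = 2.710792; θ = arccos((tr R − 1)/2) = 0.544481 rad = 31.196°
axis k = ((R−Rᵀ)₃₂, (R−Rᵀ)₁₃, (R−Rᵀ)₂₁) / (2 sinθ) = (-0.698786, -0.708499, -0.098626)
rvec = θ·k = (-0.380476, -0.385765, -0.053700)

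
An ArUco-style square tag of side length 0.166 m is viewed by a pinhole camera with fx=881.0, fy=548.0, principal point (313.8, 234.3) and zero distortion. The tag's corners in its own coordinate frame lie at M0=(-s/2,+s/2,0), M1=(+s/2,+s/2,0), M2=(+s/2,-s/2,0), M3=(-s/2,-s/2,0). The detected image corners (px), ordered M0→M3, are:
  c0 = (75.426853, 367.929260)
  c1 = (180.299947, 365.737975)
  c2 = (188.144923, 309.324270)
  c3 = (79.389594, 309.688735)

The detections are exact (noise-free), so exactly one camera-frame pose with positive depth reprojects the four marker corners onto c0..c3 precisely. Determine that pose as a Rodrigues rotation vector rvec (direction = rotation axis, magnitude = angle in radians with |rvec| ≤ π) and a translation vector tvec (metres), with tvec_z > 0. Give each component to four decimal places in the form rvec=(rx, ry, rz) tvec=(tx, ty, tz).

rvec=(0.3422, -0.2701, 0.0803) tvec=(-0.2883, 0.2657, 1.3943)

Intrinsics K: fx=881.0, fy=548.0, cx=313.8, cy=234.3
Marker side s = 0.166 m; corners in marker frame (Z=0):
  M0 = (-0.0830, +0.0830, 0)
  M1 = (+0.0830, +0.0830, 0)
  M2 = (+0.0830, -0.0830, 0)
  M3 = (-0.0830, -0.0830, 0)
Detected image corners:
  c0 = (75.426853, 367.929260) px
  c1 = (180.299947, 365.737975) px
  c2 = (188.144923, 309.324270) px
  c3 = (79.389594, 309.688735) px
Planar DLT: solve 8×8 A·h = b for H (H[2,2]=1):
  H  [+669.01854 -5.68965 +131.63268]
  H  [+58.84722 +422.98025 +338.70642]
  H  [+0.19709 +0.22984 +1.00000]
B = K⁻¹H; ‖b₁‖=0.717185, ‖b₂‖=0.717185; λ = 2/(‖b₁‖+‖b₂‖) = 1.394340, sign → tz>0 ⇒ λ=+1.394340
r₁ = λ·B[:,0] = (+0.96096,+0.03223,+0.27481); r₂ = λ·B[:,1] = (-0.12316,+0.93922,+0.32048)
r₃ = r₁×r₂ = (-0.24778,-0.34181,+0.90652); SVD([r₁ r₂ r₃]) → R = UVᵀ:
  R  [+0.96096 -0.12316 -0.24778]
  R  [+0.03223 +0.93922 -0.34181]
  R  [+0.27481 +0.32048 +0.90652]
t = (-0.28831, +0.26565, +1.39434) m
tr R = 2.806689; θ = arccos((tr R − 1)/2) = 0.443293 rad = 25.399°
axis k = ((R−Rᵀ)₃₂, (R−Rᵀ)₁₃, (R−Rᵀ)₂₁) / (2 sinθ) = (+0.772054, -0.609197, +0.181143)
rvec = θ·k = (+0.342246, -0.270052, +0.080299)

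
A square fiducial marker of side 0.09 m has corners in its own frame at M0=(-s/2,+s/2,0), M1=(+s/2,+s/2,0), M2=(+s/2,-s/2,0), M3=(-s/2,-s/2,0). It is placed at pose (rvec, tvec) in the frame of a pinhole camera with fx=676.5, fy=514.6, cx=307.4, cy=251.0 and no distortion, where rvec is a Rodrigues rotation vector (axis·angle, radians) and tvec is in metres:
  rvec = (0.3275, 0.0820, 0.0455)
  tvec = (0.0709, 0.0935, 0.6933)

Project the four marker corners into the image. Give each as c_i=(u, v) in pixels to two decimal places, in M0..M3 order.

Intrinsics K: fx=676.5, fy=514.6, cx=307.4, cy=251.0
Marker side s = 0.09 m; corners in marker frame (Z=0):
  M0 = (-0.0450, +0.0450, 0)
  M1 = (+0.0450, +0.0450, 0)
  M2 = (+0.0450, -0.0450, 0)
  M3 = (-0.0450, -0.0450, 0)
rvec = (0.3275, 0.0820, 0.0455), |rvec| = θ = 0.34066 rad = 19.518°
Rodrigues: sinθ=0.33411, 1−cosθ=0.05747; R = I + sinθ·[k]× + (1−cosθ)·[k]×²:
    [+0.99565 -0.03133 +0.08780]
    [+0.05792 +0.94586 -0.31935]
    [-0.07304 +0.32305 +0.94356]
t = (0.0709, 0.0935, 0.6933) m
M0: Pc = R·M0+t = (+0.02469, +0.13346, +0.71112); u = 676.5·(+0.02469)/0.71112 + 307.4 = 330.8843, v = 514.6·(+0.13346)/0.71112 + 251.0 = 347.5754
M1: Pc = R·M1+t = (+0.11429, +0.13867, +0.70455); u = 676.5·(+0.11429)/0.70455 + 307.4 = 417.1439, v = 514.6·(+0.13867)/0.70455 + 251.0 = 352.2842
M2: Pc = R·M2+t = (+0.11711, +0.05354, +0.67548); u = 676.5·(+0.11711)/0.67548 + 307.4 = 424.6913, v = 514.6·(+0.05354)/0.67548 + 251.0 = 291.7906
M3: Pc = R·M3+t = (+0.02751, +0.04833, +0.68205); u = 676.5·(+0.02751)/0.68205 + 307.4 = 334.6819, v = 514.6·(+0.04833)/0.68205 + 251.0 = 287.4642

c0=(330.88, 347.58) c1=(417.14, 352.28) c2=(424.69, 291.79) c3=(334.68, 287.46)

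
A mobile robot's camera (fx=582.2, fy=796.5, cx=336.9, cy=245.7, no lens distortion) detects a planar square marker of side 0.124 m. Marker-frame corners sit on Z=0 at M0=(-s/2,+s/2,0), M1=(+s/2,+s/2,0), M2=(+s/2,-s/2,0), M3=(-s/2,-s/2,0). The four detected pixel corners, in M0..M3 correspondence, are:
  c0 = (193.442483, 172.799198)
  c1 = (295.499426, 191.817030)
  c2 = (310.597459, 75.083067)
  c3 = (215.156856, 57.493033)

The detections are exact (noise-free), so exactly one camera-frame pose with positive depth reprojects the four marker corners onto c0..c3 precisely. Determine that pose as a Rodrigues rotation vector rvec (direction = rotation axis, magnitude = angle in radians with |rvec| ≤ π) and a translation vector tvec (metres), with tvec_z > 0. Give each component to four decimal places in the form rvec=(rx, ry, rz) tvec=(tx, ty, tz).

Intrinsics K: fx=582.2, fy=796.5, cx=336.9, cy=245.7
Marker side s = 0.124 m; corners in marker frame (Z=0):
  M0 = (-0.0620, +0.0620, 0)
  M1 = (+0.0620, +0.0620, 0)
  M2 = (+0.0620, -0.0620, 0)
  M3 = (-0.0620, -0.0620, 0)
Detected image corners:
  c0 = (193.442483, 172.799198) px
  c1 = (295.499426, 191.817030) px
  c2 = (310.597459, 75.083067) px
  c3 = (215.156856, 57.493033) px
Planar DLT: solve 8×8 A·h = b for H (H[2,2]=1):
  H  [+792.01327 -286.17203 +253.94218]
  H  [+145.72819 +868.16293 +122.33786]
  H  [-0.01360 -0.54287 +1.00000]
B = K⁻¹H; ‖b₁‖=1.381057, ‖b₂‖=1.381057; λ = 2/(‖b₁‖+‖b₂‖) = 0.724083, sign → tz>0 ⇒ λ=+0.724083
r₁ = λ·B[:,0] = (+0.99073,+0.13552,-0.00985); r₂ = λ·B[:,1] = (-0.12845,+0.91049,-0.39308)
r₃ = r₁×r₂ = (-0.04430,+0.39070,+0.91945); SVD([r₁ r₂ r₃]) → R = UVᵀ:
  R  [+0.99073 -0.12845 -0.04430]
  R  [+0.13552 +0.91049 +0.39070]
  R  [-0.00985 -0.39308 +0.91945]
t = (-0.10317, -0.11215, +0.72408) m
tr R = 2.820663; θ = arccos((tr R − 1)/2) = 0.426712 rad = 24.449°
axis k = ((R−Rᵀ)₃₂, (R−Rᵀ)₁₃, (R−Rᵀ)₂₁) / (2 sinθ) = (-0.946877, -0.041626, +0.318890)
rvec = θ·k = (-0.404044, -0.017762, +0.136074)

rvec=(-0.4040, -0.0178, 0.1361) tvec=(-0.1032, -0.1121, 0.7241)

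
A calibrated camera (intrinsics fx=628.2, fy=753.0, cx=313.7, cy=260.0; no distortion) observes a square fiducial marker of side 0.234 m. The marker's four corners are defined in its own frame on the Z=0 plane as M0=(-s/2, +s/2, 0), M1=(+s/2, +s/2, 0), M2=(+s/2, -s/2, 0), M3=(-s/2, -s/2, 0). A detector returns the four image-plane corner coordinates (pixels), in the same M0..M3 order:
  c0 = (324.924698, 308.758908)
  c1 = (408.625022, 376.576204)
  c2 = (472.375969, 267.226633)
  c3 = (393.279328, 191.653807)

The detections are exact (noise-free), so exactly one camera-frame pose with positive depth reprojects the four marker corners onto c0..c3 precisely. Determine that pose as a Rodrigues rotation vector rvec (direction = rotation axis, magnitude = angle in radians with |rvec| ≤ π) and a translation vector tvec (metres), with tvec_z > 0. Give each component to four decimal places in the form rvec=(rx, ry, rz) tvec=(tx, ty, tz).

Intrinsics K: fx=628.2, fy=753.0, cx=313.7, cy=260.0
Marker side s = 0.234 m; corners in marker frame (Z=0):
  M0 = (-0.1170, +0.1170, 0)
  M1 = (+0.1170, +0.1170, 0)
  M2 = (+0.1170, -0.1170, 0)
  M3 = (-0.1170, -0.1170, 0)
Detected image corners:
  c0 = (324.924698, 308.758908) px
  c1 = (408.625022, 376.576204) px
  c2 = (472.375969, 267.226633) px
  c3 = (393.279328, 191.653807) px
Planar DLT: solve 8×8 A·h = b for H (H[2,2]=1):
  H  [+465.57820 -283.03867 +401.21405]
  H  [+390.62529 +482.51905 +287.27066]
  H  [+0.29446 -0.00275 +1.00000]
B = K⁻¹H; ‖b₁‖=0.783332, ‖b₂‖=0.783332; λ = 2/(‖b₁‖+‖b₂‖) = 1.276598, sign → tz>0 ⇒ λ=+1.276598
r₁ = λ·B[:,0] = (+0.75841,+0.53245,+0.37590); r₂ = λ·B[:,1] = (-0.57342,+0.81925,-0.00351)
r₃ = r₁×r₂ = (-0.30983,-0.21289,+0.92665); SVD([r₁ r₂ r₃]) → R = UVᵀ:
  R  [+0.75841 -0.57342 -0.30983]
  R  [+0.53245 +0.81925 -0.21289]
  R  [+0.37590 -0.00351 +0.92665]
t = (+0.17784, +0.04623, +1.27660) m
tr R = 2.504317; θ = arccos((tr R − 1)/2) = 0.719465 rad = 41.222°
axis k = ((R−Rᵀ)₃₂, (R−Rᵀ)₁₃, (R−Rᵀ)₂₁) / (2 sinθ) = (+0.158860, -0.520299, +0.839078)
rvec = θ·k = (+0.114294, -0.374337, +0.603687)

rvec=(0.1143, -0.3743, 0.6037) tvec=(0.1778, 0.0462, 1.2766)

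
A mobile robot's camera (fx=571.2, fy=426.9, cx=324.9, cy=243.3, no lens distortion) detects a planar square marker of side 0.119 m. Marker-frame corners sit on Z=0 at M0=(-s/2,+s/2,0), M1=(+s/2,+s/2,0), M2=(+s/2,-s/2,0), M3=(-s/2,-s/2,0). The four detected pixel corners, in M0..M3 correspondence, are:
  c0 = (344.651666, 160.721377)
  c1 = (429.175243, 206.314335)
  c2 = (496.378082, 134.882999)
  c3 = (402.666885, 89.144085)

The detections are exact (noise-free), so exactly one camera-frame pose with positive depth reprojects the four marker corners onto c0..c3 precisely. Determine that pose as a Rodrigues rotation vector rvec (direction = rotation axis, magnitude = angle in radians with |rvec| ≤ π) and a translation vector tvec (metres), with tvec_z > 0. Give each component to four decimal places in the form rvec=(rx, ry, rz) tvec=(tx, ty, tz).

rvec=(0.2994, 0.3466, 0.6101) tvec=(0.0979, -0.1361, 0.6133)

Intrinsics K: fx=571.2, fy=426.9, cx=324.9, cy=243.3
Marker side s = 0.119 m; corners in marker frame (Z=0):
  M0 = (-0.0595, +0.0595, 0)
  M1 = (+0.0595, +0.0595, 0)
  M2 = (+0.0595, -0.0595, 0)
  M3 = (-0.0595, -0.0595, 0)
Detected image corners:
  c0 = (344.651666, 160.721377) px
  c1 = (429.175243, 206.314335) px
  c2 = (496.378082, 134.882999) px
  c3 = (402.666885, 89.144085) px
Planar DLT: solve 8×8 A·h = b for H (H[2,2]=1):
  H  [+592.71550 -271.69107 +416.10738]
  H  [+329.03895 +690.48736 +148.55277]
  H  [-0.37009 +0.60635 +1.00000]
B = K⁻¹H; ‖b₁‖=1.630524, ‖b₂‖=1.630524; λ = 2/(‖b₁‖+‖b₂‖) = 0.613300, sign → tz>0 ⇒ λ=+0.613300
r₁ = λ·B[:,0] = (+0.76550,+0.60207,-0.22697); r₂ = λ·B[:,1] = (-0.50324,+0.78004,+0.37187)
r₃ = r₁×r₂ = (+0.40094,-0.17045,+0.90011); SVD([r₁ r₂ r₃]) → R = UVᵀ:
  R  [+0.76550 -0.50324 +0.40094]
  R  [+0.60207 +0.78004 -0.17045]
  R  [-0.22697 +0.37187 +0.90011]
t = (+0.09793, -0.13612, +0.61330) m
tr R = 2.445652; θ = arccos((tr R − 1)/2) = 0.762913 rad = 43.712°
axis k = ((R−Rᵀ)₃₂, (R−Rᵀ)₁₃, (R−Rᵀ)₂₁) / (2 sinθ) = (+0.392400, +0.454334, +0.799752)
rvec = θ·k = (+0.299367, +0.346617, +0.610141)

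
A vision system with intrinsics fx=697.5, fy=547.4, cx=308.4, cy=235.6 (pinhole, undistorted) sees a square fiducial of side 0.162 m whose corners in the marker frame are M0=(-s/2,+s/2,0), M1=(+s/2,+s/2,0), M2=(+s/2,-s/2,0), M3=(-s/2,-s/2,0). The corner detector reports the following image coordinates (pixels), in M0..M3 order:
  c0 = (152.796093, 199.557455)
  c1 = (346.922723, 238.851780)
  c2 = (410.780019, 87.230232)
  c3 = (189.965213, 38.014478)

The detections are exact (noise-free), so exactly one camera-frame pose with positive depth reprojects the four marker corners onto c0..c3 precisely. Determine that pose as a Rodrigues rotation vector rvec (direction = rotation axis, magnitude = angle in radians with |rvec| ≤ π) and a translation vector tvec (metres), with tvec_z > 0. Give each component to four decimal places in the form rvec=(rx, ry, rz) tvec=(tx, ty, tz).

Intrinsics K: fx=697.5, fy=547.4, cx=308.4, cy=235.6
Marker side s = 0.162 m; corners in marker frame (Z=0):
  M0 = (-0.0810, +0.0810, 0)
  M1 = (+0.0810, +0.0810, 0)
  M2 = (+0.0810, -0.0810, 0)
  M3 = (-0.0810, -0.0810, 0)
Detected image corners:
  c0 = (152.796093, 199.557455) px
  c1 = (346.922723, 238.851780) px
  c2 = (410.780019, 87.230232) px
  c3 = (189.965213, 38.014478) px
Planar DLT: solve 8×8 A·h = b for H (H[2,2]=1):
  H  [+1318.04208 -83.94775 +274.72442]
  H  [+293.09386 +1083.41356 +146.46938]
  H  [+0.15597 +0.83202 +1.00000]
B = K⁻¹H; ‖b₁‖=1.886423, ‖b₂‖=1.886423; λ = 2/(‖b₁‖+‖b₂‖) = 0.530104, sign → tz>0 ⇒ λ=+0.530104
r₁ = λ·B[:,0] = (+0.96516,+0.24825,+0.08268); r₂ = λ·B[:,1] = (-0.25881,+0.85935,+0.44106)
r₃ = r₁×r₂ = (+0.03844,-0.44709,+0.89366); SVD([r₁ r₂ r₃]) → R = UVᵀ:
  R  [+0.96516 -0.25881 +0.03844]
  R  [+0.24825 +0.85935 -0.44709]
  R  [+0.08268 +0.44106 +0.89366]
t = (-0.02559, -0.08631, +0.53010) m
tr R = 2.718173; θ = arccos((tr R − 1)/2) = 0.537314 rad = 30.786°
axis k = ((R−Rᵀ)₃₂, (R−Rᵀ)₁₃, (R−Rᵀ)₂₁) / (2 sinθ) = (+0.867622, -0.043218, +0.495343)
rvec = θ·k = (+0.466185, -0.023221, +0.266154)

rvec=(0.4662, -0.0232, 0.2662) tvec=(-0.0256, -0.0863, 0.5301)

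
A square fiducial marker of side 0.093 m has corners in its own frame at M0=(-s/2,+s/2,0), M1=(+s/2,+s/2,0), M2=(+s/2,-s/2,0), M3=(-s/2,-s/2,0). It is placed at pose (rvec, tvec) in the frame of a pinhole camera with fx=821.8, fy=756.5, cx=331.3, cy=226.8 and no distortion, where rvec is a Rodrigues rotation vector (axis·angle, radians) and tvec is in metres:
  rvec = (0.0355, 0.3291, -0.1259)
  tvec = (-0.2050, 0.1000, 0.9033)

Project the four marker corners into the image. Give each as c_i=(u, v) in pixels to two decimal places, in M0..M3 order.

c0=(114.33, 351.56) c1=(187.67, 346.50) c2=(176.34, 268.08) c3=(103.27, 275.73)

Intrinsics K: fx=821.8, fy=756.5, cx=331.3, cy=226.8
Marker side s = 0.093 m; corners in marker frame (Z=0):
  M0 = (-0.0465, +0.0465, 0)
  M1 = (+0.0465, +0.0465, 0)
  M2 = (+0.0465, -0.0465, 0)
  M3 = (-0.0465, -0.0465, 0)
rvec = (0.0355, 0.3291, -0.1259), |rvec| = θ = 0.35414 rad = 20.291°
Rodrigues: sinθ=0.34679, 1−cosθ=0.06206; R = I + sinθ·[k]× + (1−cosθ)·[k]×²:
    [+0.93857 +0.12907 +0.32005]
    [-0.11750 +0.99153 -0.05526]
    [-0.32448 +0.01426 +0.94579]
t = (-0.2050, 0.1000, 0.9033) m
M0: Pc = R·M0+t = (-0.24264, +0.15157, +0.91905); u = 821.8·(-0.24264)/0.91905 + 331.3 = 114.3338, v = 756.5·(+0.15157)/0.91905 + 226.8 = 351.5622
M1: Pc = R·M1+t = (-0.15536, +0.14064, +0.88888); u = 821.8·(-0.15536)/0.88888 + 331.3 = 187.6681, v = 756.5·(+0.14064)/0.88888 + 226.8 = 346.4973
M2: Pc = R·M2+t = (-0.16736, +0.04843, +0.88755); u = 821.8·(-0.16736)/0.88755 + 331.3 = 176.3396, v = 756.5·(+0.04843)/0.88755 + 226.8 = 268.0790
M3: Pc = R·M3+t = (-0.25464, +0.05936, +0.91772); u = 821.8·(-0.25464)/0.91772 + 331.3 = 103.2718, v = 756.5·(+0.05936)/0.91772 + 226.8 = 275.7297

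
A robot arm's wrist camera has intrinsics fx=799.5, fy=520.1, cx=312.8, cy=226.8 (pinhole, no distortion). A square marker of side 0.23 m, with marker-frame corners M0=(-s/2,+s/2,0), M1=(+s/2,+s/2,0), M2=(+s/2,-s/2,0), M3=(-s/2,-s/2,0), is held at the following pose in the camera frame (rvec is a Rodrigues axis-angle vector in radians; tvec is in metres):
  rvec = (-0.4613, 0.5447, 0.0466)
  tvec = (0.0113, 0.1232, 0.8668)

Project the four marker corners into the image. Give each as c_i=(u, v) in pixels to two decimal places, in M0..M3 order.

c0=(216.30, 366.15) c1=(408.49, 375.41) c2=(432.98, 233.56) c3=(256.51, 242.29)

Intrinsics K: fx=799.5, fy=520.1, cx=312.8, cy=226.8
Marker side s = 0.23 m; corners in marker frame (Z=0):
  M0 = (-0.1150, +0.1150, 0)
  M1 = (+0.1150, +0.1150, 0)
  M2 = (+0.1150, -0.1150, 0)
  M3 = (-0.1150, -0.1150, 0)
rvec = (-0.4613, 0.5447, 0.0466), |rvec| = θ = 0.71531 rad = 40.984°
Rodrigues: sinθ=0.65585, 1−cosθ=0.24511; R = I + sinθ·[k]× + (1−cosθ)·[k]×²:
    [+0.85683 -0.16310 +0.48913]
    [-0.07764 +0.89702 +0.43512]
    [-0.50972 -0.41080 +0.75593]
t = (0.0113, 0.1232, 0.8668) m
M0: Pc = R·M0+t = (-0.10599, +0.23529, +0.87818); u = 799.5·(-0.10599)/0.87818 + 312.8 = 216.3045, v = 520.1·(+0.23529)/0.87818 + 226.8 = 366.1483
M1: Pc = R·M1+t = (+0.09108, +0.21743, +0.76094); u = 799.5·(+0.09108)/0.76094 + 312.8 = 408.4947, v = 520.1·(+0.21743)/0.76094 + 226.8 = 375.4116
M2: Pc = R·M2+t = (+0.12859, +0.01111, +0.85542); u = 799.5·(+0.12859)/0.85542 + 312.8 = 432.9846, v = 520.1·(+0.01111)/0.85542 + 226.8 = 233.5572
M3: Pc = R·M3+t = (-0.06848, +0.02897, +0.97266); u = 799.5·(-0.06848)/0.97266 + 312.8 = 256.5118, v = 520.1·(+0.02897)/0.97266 + 226.8 = 242.2916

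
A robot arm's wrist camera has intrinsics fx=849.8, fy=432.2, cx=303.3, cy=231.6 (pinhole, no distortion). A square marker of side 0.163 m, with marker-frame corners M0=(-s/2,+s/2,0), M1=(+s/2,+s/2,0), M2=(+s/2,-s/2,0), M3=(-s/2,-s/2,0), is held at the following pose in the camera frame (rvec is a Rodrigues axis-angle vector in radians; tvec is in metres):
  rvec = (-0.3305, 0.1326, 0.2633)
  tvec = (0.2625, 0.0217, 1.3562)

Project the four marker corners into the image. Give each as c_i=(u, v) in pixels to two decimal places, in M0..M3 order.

Intrinsics K: fx=849.8, fy=432.2, cx=303.3, cy=231.6
Marker side s = 0.163 m; corners in marker frame (Z=0):
  M0 = (-0.0815, +0.0815, 0)
  M1 = (+0.0815, +0.0815, 0)
  M2 = (+0.0815, -0.0815, 0)
  M3 = (-0.0815, -0.0815, 0)
rvec = (-0.3305, 0.1326, 0.2633), |rvec| = θ = 0.44288 rad = 25.375°
Rodrigues: sinθ=0.42854, 1−cosθ=0.09648; R = I + sinθ·[k]× + (1−cosθ)·[k]×²:
    [+0.95725 -0.27633 +0.08550]
    [+0.23322 +0.91217 +0.33697]
    [-0.17111 -0.30263 +0.93762]
t = (0.2625, 0.0217, 1.3562) m
M0: Pc = R·M0+t = (+0.16196, +0.07703, +1.34548); u = 849.8·(+0.16196)/1.34548 + 303.3 = 405.5950, v = 432.2·(+0.07703)/1.34548 + 231.6 = 256.3453
M1: Pc = R·M1+t = (+0.31799, +0.11505, +1.31759); u = 849.8·(+0.31799)/1.31759 + 303.3 = 508.3956, v = 432.2·(+0.11505)/1.31759 + 231.6 = 269.3389
M2: Pc = R·M2+t = (+0.36304, -0.03363, +1.36692); u = 849.8·(+0.36304)/1.36692 + 303.3 = 528.9966, v = 432.2·(-0.03363)/1.36692 + 231.6 = 220.9653
M3: Pc = R·M3+t = (+0.20701, -0.07165, +1.39481); u = 849.8·(+0.20701)/1.39481 + 303.3 = 429.4197, v = 432.2·(-0.07165)/1.39481 + 231.6 = 209.3985

c0=(405.60, 256.35) c1=(508.40, 269.34) c2=(529.00, 220.97) c3=(429.42, 209.40)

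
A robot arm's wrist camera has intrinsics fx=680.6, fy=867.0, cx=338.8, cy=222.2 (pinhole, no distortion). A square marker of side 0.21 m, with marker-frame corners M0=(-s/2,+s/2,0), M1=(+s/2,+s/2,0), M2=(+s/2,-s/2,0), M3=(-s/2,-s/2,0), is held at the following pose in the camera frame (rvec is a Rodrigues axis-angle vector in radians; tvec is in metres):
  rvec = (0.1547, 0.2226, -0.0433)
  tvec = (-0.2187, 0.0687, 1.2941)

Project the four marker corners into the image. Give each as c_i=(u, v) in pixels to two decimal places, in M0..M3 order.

c0=(178.11, 336.05) c1=(280.54, 336.56) c2=(272.28, 196.20) c3=(167.71, 200.72)

Intrinsics K: fx=680.6, fy=867.0, cx=338.8, cy=222.2
Marker side s = 0.21 m; corners in marker frame (Z=0):
  M0 = (-0.1050, +0.1050, 0)
  M1 = (+0.1050, +0.1050, 0)
  M2 = (+0.1050, -0.1050, 0)
  M3 = (-0.1050, -0.1050, 0)
rvec = (0.1547, 0.2226, -0.0433), |rvec| = θ = 0.27451 rad = 15.728°
Rodrigues: sinθ=0.27108, 1−cosθ=0.03744; R = I + sinθ·[k]× + (1−cosθ)·[k]×²:
    [+0.97445 +0.05987 +0.21649]
    [-0.02565 +0.98718 -0.15755]
    [-0.22314 +0.14798 +0.96349]
t = (-0.2187, 0.0687, 1.2941) m
M0: Pc = R·M0+t = (-0.31473, +0.17505, +1.33307); u = 680.6·(-0.31473)/1.33307 + 338.8 = 178.1136, v = 867.0·(+0.17505)/1.33307 + 222.2 = 336.0468
M1: Pc = R·M1+t = (-0.11010, +0.16966, +1.28621); u = 680.6·(-0.11010)/1.28621 + 338.8 = 280.5420, v = 867.0·(+0.16966)/1.28621 + 222.2 = 336.5639
M2: Pc = R·M2+t = (-0.12267, -0.03765, +1.25513); u = 680.6·(-0.12267)/1.25513 + 338.8 = 272.2822, v = 867.0·(-0.03765)/1.25513 + 222.2 = 196.1951
M3: Pc = R·M3+t = (-0.32730, -0.03226, +1.30199); u = 680.6·(-0.32730)/1.30199 + 338.8 = 167.7064, v = 867.0·(-0.03226)/1.30199 + 222.2 = 200.7176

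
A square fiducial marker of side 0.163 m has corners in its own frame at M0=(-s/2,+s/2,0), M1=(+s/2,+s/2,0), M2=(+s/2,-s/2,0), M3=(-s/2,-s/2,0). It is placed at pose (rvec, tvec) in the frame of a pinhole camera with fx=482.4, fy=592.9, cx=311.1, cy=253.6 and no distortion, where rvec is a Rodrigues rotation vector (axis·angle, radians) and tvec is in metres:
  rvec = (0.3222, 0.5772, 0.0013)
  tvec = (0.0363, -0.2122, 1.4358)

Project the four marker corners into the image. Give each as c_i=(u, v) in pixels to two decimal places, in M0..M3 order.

c0=(303.11, 197.55) c1=(349.21, 200.29) c2=(345.49, 131.26) c3=(298.06, 132.57)

Intrinsics K: fx=482.4, fy=592.9, cx=311.1, cy=253.6
Marker side s = 0.163 m; corners in marker frame (Z=0):
  M0 = (-0.0815, +0.0815, 0)
  M1 = (+0.0815, +0.0815, 0)
  M2 = (+0.0815, -0.0815, 0)
  M3 = (-0.0815, -0.0815, 0)
rvec = (0.3222, 0.5772, 0.0013), |rvec| = θ = 0.66104 rad = 37.875°
Rodrigues: sinθ=0.61394, 1−cosθ=0.21065; R = I + sinθ·[k]× + (1−cosθ)·[k]×²:
    [+0.83940 +0.08844 +0.53627]
    [+0.09086 +0.94996 -0.29888]
    [-0.53587 +0.29960 +0.78935]
t = (0.0363, -0.2122, 1.4358) m
M0: Pc = R·M0+t = (-0.02490, -0.14218, +1.50389); u = 482.4·(-0.02490)/1.50389 + 311.1 = 303.1120, v = 592.9·(-0.14218)/1.50389 + 253.6 = 197.5450
M1: Pc = R·M1+t = (+0.11192, -0.12737, +1.41654); u = 482.4·(+0.11192)/1.41654 + 311.1 = 349.2137, v = 592.9·(-0.12737)/1.41654 + 253.6 = 200.2872
M2: Pc = R·M2+t = (+0.09750, -0.28222, +1.36771); u = 482.4·(+0.09750)/1.36771 + 311.1 = 345.4899, v = 592.9·(-0.28222)/1.36771 + 253.6 = 131.2595
M3: Pc = R·M3+t = (-0.03932, -0.29703, +1.45506); u = 482.4·(-0.03932)/1.45506 + 311.1 = 298.0644, v = 592.9·(-0.29703)/1.45506 + 253.6 = 132.5690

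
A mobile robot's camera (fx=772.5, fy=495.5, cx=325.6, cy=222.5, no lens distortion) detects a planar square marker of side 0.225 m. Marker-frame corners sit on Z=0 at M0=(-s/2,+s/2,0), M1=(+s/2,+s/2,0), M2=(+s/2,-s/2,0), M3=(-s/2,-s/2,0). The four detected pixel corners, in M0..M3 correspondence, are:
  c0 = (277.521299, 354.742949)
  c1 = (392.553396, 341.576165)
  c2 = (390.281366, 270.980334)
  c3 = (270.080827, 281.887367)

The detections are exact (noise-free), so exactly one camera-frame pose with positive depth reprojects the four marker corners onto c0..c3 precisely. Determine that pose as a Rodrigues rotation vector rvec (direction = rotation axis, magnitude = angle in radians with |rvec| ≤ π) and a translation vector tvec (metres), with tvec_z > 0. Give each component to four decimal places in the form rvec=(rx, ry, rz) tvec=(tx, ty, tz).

Intrinsics K: fx=772.5, fy=495.5, cx=325.6, cy=222.5
Marker side s = 0.225 m; corners in marker frame (Z=0):
  M0 = (-0.1125, +0.1125, 0)
  M1 = (+0.1125, +0.1125, 0)
  M2 = (+0.1125, -0.1125, 0)
  M3 = (-0.1125, -0.1125, 0)
Detected image corners:
  c0 = (277.521299, 354.742949) px
  c1 = (392.553396, 341.576165) px
  c2 = (390.281366, 270.980334) px
  c3 = (270.080827, 281.887367) px
Planar DLT: solve 8×8 A·h = b for H (H[2,2]=1):
  H  [+579.57528 +83.96453 +333.79600]
  H  [-0.01026 +377.46373 +312.93989]
  H  [+0.17161 +0.18822 +1.00000]
B = K⁻¹H; ‖b₁‖=0.703546, ‖b₂‖=0.703546; λ = 2/(‖b₁‖+‖b₂‖) = 1.421371, sign → tz>0 ⇒ λ=+1.421371
r₁ = λ·B[:,0] = (+0.96359,-0.10956,+0.24392); r₂ = λ·B[:,1] = (+0.04173,+0.96265,+0.26753)
r₃ = r₁×r₂ = (-0.26412,-0.24761,+0.93216); SVD([r₁ r₂ r₃]) → R = UVᵀ:
  R  [+0.96359 +0.04173 -0.26412]
  R  [-0.10956 +0.96265 -0.24761]
  R  [+0.24392 +0.26753 +0.93216]
t = (+0.01508, +0.25943, +1.42137) m
tr R = 2.858397; θ = arccos((tr R − 1)/2) = 0.378558 rad = 21.690°
axis k = ((R−Rᵀ)₃₂, (R−Rᵀ)₁₃, (R−Rᵀ)₂₁) / (2 sinθ) = (+0.696915, -0.687324, -0.204681)
rvec = θ·k = (+0.263823, -0.260192, -0.077484)

rvec=(0.2638, -0.2602, -0.0775) tvec=(0.0151, 0.2594, 1.4214)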